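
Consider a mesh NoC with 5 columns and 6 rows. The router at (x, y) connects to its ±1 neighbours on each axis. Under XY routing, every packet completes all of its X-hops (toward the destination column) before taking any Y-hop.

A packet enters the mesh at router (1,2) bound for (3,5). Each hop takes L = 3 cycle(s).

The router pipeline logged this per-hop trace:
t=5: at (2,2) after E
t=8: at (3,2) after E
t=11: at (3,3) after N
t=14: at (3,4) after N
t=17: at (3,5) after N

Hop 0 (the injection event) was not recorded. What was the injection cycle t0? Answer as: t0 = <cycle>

t0 = 2

At hop 1 the cycle is 5; in general cyc_k = t0 + kL.
Therefore t0 = 5 − L = 2.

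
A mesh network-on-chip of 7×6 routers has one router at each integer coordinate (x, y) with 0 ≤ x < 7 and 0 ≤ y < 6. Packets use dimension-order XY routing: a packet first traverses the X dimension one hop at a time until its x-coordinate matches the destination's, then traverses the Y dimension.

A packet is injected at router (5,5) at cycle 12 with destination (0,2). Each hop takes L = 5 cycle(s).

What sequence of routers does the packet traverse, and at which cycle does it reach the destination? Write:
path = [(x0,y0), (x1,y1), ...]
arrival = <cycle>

hop 0: (5,5) @ cyc 12
hop 1: (4,5) @ cyc 17  [W]
hop 2: (3,5) @ cyc 22  [W]
hop 3: (2,5) @ cyc 27  [W]
hop 4: (1,5) @ cyc 32  [W]
hop 5: (0,5) @ cyc 37  [W]
hop 6: (0,4) @ cyc 42  [S]
hop 7: (0,3) @ cyc 47  [S]
hop 8: (0,2) @ cyc 52  [S]

path = [(5,5), (4,5), (3,5), (2,5), (1,5), (0,5), (0,4), (0,3), (0,2)]
arrival = 52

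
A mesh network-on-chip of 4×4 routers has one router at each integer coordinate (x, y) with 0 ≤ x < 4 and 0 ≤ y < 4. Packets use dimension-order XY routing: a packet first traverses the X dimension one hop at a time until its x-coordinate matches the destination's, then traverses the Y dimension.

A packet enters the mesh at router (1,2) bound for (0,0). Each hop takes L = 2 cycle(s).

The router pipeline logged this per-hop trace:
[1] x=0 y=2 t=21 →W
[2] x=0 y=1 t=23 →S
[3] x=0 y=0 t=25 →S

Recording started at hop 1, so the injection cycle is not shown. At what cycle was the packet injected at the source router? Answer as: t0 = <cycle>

t0 = 19

The first recorded entry is hop 1 at cycle 21.
t0 = cyc[1] − L = 21 − 2 = 19.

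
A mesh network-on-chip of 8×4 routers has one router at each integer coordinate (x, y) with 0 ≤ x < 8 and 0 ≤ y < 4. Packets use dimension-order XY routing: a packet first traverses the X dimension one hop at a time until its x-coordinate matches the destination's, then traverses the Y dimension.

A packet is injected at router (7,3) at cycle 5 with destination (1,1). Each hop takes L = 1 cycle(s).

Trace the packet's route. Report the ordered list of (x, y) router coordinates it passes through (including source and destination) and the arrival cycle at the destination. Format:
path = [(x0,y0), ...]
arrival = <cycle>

path = [(7,3), (6,3), (5,3), (4,3), (3,3), (2,3), (1,3), (1,2), (1,1)]
arrival = 13

[0] x=7 y=3 t=5
[1] x=6 y=3 t=6 →W
[2] x=5 y=3 t=7 →W
[3] x=4 y=3 t=8 →W
[4] x=3 y=3 t=9 →W
[5] x=2 y=3 t=10 →W
[6] x=1 y=3 t=11 →W
[7] x=1 y=2 t=12 →S
[8] x=1 y=1 t=13 →S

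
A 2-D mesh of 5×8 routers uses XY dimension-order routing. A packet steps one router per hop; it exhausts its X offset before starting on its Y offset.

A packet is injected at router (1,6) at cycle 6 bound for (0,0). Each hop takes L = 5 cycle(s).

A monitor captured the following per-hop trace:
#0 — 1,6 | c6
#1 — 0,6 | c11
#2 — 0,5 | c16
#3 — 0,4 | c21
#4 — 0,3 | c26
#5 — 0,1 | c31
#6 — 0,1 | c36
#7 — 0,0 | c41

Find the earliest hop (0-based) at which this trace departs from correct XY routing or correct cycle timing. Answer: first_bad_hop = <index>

  1: Δx=-1 Δy=+0 Δt=5 [ok]
  2: Δx=+0 Δy=-1 Δt=5 [ok]
  3: Δx=+0 Δy=-1 Δt=5 [ok]
  4: Δx=+0 Δy=-1 Δt=5 [ok]
  5: Δx=+0 Δy=-2 Δt=5 [BAD: non-unit step]

first_bad_hop = 5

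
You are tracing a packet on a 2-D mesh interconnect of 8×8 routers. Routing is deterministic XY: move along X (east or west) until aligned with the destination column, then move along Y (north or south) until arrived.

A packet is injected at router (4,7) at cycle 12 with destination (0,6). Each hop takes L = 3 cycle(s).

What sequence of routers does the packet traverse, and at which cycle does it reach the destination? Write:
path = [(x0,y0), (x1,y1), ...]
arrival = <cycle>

path = [(4,7), (3,7), (2,7), (1,7), (0,7), (0,6)]
arrival = 27

t=12: at (4,7)
t=15: at (3,7) after W
t=18: at (2,7) after W
t=21: at (1,7) after W
t=24: at (0,7) after W
t=27: at (0,6) after S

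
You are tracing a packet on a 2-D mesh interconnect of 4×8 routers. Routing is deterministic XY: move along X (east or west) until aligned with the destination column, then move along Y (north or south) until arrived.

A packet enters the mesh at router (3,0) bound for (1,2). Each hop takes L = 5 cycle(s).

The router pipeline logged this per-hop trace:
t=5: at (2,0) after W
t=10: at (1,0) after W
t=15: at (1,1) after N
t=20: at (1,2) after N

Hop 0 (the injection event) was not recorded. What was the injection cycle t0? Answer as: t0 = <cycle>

cyc[1] = 5 and cyc[k] = t0 + k·L for every k.
Subtract one hop: t0 = 5 − 5 = 0.

t0 = 0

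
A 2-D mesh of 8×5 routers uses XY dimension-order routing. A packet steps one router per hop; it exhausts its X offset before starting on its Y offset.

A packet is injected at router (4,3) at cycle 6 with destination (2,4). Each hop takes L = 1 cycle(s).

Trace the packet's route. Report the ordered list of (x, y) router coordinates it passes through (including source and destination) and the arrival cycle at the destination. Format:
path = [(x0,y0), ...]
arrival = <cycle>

hop 0: (4,3) @ cyc 6
hop 1: (3,3) @ cyc 7  [W]
hop 2: (2,3) @ cyc 8  [W]
hop 3: (2,4) @ cyc 9  [N]

path = [(4,3), (3,3), (2,3), (2,4)]
arrival = 9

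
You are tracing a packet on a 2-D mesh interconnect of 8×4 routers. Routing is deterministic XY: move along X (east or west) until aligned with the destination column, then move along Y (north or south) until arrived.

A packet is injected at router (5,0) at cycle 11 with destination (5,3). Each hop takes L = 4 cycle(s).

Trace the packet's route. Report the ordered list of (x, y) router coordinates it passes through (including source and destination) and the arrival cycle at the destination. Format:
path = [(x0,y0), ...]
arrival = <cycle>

path = [(5,0), (5,1), (5,2), (5,3)]
arrival = 23

[0] x=5 y=0 t=11
[1] x=5 y=1 t=15 →N
[2] x=5 y=2 t=19 →N
[3] x=5 y=3 t=23 →N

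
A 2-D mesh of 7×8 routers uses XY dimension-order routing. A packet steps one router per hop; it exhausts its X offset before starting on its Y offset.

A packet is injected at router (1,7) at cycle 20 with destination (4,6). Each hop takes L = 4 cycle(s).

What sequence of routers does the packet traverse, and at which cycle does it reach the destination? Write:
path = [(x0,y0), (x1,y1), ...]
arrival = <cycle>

path = [(1,7), (2,7), (3,7), (4,7), (4,6)]
arrival = 36

src (1,7)  cyc=20
E→(2,7)  cyc=24
E→(3,7)  cyc=28
E→(4,7)  cyc=32
S→(4,6)  cyc=36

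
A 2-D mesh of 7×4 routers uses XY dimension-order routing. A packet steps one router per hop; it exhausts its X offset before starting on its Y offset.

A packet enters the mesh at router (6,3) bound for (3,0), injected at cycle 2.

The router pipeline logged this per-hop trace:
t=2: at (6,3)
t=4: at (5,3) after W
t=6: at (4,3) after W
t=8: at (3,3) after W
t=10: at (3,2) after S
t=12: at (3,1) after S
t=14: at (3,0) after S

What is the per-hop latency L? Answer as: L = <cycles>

cyc[1] − cyc[0] = 4 − 2 = 2.
Each hop adds L, hence L = 2.

L = 2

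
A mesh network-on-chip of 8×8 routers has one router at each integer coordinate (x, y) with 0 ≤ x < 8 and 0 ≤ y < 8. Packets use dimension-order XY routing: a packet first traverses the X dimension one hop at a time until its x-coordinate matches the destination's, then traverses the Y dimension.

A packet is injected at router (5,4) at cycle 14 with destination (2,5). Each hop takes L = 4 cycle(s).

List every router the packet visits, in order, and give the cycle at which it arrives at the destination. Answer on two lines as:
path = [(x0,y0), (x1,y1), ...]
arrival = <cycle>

#0 — 5,4 | c14
#1 — 4,4 | c18 | W
#2 — 3,4 | c22 | W
#3 — 2,4 | c26 | W
#4 — 2,5 | c30 | N

path = [(5,4), (4,4), (3,4), (2,4), (2,5)]
arrival = 30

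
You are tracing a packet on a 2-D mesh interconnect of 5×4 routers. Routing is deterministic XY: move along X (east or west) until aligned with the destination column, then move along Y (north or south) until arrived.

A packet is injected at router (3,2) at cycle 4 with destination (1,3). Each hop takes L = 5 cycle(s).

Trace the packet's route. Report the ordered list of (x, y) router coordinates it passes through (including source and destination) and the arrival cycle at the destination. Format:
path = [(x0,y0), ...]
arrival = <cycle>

path = [(3,2), (2,2), (1,2), (1,3)]
arrival = 19

src (3,2)  cyc=4
W→(2,2)  cyc=9
W→(1,2)  cyc=14
N→(1,3)  cyc=19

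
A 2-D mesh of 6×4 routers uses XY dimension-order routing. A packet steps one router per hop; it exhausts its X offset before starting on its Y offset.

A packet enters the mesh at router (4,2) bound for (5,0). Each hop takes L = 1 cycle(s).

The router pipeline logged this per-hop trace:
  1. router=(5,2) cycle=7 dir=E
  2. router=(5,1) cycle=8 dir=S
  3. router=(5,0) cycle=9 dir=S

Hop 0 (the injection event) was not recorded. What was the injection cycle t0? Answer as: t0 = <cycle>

cyc[1] = 7 and cyc[k] = t0 + k·L for every k.
t0 = cyc[1] − L = 7 − 1 = 6.

t0 = 6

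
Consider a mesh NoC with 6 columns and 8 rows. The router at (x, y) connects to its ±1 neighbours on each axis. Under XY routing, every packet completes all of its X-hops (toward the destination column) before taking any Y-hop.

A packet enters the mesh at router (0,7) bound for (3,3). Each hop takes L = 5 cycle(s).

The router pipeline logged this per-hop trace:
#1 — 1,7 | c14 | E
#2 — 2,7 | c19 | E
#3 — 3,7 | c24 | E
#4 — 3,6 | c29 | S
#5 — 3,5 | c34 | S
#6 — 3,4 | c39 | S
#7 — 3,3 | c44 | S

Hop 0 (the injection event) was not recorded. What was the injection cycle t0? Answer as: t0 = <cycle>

The first recorded entry is hop 1 at cycle 14.
t0 = cyc[1] − L = 14 − 5 = 9.

t0 = 9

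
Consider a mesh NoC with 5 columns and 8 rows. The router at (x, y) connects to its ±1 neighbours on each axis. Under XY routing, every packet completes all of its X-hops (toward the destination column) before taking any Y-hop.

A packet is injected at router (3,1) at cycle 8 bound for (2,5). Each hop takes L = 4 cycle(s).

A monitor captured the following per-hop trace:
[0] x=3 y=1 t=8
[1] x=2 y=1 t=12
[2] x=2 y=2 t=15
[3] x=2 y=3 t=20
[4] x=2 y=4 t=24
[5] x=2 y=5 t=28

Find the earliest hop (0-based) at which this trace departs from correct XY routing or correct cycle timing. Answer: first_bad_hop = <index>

first_bad_hop = 2

hop 1: step (-1,+0), +4 cyc — ok
hop 2: step (+0,+1), +3 cyc — BAD: Δcyc=3≠L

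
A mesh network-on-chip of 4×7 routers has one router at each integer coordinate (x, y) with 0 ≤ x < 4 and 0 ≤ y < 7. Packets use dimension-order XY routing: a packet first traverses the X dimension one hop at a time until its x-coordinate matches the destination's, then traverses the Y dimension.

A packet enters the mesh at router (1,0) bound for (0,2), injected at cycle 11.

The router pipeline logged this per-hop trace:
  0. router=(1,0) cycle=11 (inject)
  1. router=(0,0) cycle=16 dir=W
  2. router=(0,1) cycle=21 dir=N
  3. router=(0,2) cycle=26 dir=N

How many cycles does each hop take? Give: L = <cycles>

From hop 0 (11) to hop 1 (16): +5 cycles.
That increment is L by definition: L = 5.

L = 5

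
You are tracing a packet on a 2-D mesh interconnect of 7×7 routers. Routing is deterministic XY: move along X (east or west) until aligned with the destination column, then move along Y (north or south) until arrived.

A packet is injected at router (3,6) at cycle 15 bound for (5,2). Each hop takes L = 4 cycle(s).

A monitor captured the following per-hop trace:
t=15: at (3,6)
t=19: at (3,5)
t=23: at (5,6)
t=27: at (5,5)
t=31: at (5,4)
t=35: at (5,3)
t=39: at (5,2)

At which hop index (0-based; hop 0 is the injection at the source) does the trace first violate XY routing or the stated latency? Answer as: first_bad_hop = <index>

first_bad_hop = 1

check 1→ d=(0,-1) cyc+4: BAD: Y-move but x=3≠5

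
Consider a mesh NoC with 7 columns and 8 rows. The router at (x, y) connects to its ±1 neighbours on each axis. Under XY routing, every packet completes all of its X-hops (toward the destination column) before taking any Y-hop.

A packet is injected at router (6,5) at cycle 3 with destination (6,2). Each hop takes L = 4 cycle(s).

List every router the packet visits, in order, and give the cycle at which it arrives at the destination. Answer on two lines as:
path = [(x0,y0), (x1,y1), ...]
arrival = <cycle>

src (6,5)  cyc=3
S→(6,4)  cyc=7
S→(6,3)  cyc=11
S→(6,2)  cyc=15

path = [(6,5), (6,4), (6,3), (6,2)]
arrival = 15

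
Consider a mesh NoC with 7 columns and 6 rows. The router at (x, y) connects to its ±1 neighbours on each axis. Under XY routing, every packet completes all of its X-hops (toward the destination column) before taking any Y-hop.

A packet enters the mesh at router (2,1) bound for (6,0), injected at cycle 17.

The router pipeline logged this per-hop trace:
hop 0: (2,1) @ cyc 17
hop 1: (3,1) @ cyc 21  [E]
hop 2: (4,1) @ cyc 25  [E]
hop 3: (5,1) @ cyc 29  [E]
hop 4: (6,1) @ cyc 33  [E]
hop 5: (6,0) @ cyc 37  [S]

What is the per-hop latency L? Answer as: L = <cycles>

cyc[1] − cyc[0] = 21 − 17 = 4.
That increment is L by definition: L = 4.

L = 4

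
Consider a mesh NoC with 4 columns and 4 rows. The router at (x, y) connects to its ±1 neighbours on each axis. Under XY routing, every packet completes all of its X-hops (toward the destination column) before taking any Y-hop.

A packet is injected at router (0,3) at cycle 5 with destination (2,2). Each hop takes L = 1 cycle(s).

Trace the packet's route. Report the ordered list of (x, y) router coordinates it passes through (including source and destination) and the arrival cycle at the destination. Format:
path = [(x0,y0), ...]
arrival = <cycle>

path = [(0,3), (1,3), (2,3), (2,2)]
arrival = 8

[0] x=0 y=3 t=5
[1] x=1 y=3 t=6 →E
[2] x=2 y=3 t=7 →E
[3] x=2 y=2 t=8 →S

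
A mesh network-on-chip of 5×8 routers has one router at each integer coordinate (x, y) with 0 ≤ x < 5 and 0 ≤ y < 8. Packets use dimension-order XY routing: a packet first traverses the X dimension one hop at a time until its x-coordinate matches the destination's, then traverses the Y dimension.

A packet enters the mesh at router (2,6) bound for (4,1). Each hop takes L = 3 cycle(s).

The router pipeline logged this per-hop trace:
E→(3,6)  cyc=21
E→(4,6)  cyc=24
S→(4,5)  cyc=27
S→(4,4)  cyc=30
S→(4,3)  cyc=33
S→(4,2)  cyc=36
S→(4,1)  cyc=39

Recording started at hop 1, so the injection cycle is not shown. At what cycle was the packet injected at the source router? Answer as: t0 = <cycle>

t0 = 18

The first recorded entry is hop 1 at cycle 21.
t0 = cyc[1] − L = 21 − 3 = 18.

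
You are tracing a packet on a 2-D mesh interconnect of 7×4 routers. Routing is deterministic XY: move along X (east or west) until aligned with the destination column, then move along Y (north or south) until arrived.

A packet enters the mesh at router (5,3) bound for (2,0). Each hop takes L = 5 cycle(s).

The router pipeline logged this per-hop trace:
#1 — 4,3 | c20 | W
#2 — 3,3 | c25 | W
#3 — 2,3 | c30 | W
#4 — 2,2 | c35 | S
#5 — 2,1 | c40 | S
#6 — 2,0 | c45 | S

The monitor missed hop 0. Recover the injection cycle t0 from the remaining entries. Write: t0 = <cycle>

The first recorded entry is hop 1 at cycle 20.
Subtract one hop: t0 = 20 − 5 = 15.

t0 = 15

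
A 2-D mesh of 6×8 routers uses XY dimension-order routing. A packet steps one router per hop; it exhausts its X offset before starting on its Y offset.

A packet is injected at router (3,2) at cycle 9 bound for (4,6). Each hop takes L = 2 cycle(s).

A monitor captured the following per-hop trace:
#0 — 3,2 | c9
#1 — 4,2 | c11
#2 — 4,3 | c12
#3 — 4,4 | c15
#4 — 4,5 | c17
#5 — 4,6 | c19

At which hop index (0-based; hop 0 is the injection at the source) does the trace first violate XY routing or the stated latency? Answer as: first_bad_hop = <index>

first_bad_hop = 2

[1] (+1,+0) / 2c ⇒ ok
[2] (+0,+1) / 1c ⇒ BAD: Δcyc=1≠L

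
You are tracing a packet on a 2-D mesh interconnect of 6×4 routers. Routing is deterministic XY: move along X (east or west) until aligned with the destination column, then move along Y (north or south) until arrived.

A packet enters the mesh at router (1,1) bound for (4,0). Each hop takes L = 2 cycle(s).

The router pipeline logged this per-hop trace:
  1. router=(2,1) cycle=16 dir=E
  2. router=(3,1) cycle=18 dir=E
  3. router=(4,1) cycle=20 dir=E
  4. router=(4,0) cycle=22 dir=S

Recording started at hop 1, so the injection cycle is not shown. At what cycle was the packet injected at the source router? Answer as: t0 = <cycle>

t0 = 14

cyc[1] = 16 and cyc[k] = t0 + k·L for every k.
So t0 = 16 − 1·2 = 14.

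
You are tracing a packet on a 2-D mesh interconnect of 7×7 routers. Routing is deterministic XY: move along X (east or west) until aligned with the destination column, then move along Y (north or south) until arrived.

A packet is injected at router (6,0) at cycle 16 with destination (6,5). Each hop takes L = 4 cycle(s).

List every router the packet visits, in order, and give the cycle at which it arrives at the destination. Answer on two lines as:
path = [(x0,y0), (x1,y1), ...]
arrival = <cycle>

[0] x=6 y=0 t=16
[1] x=6 y=1 t=20 →N
[2] x=6 y=2 t=24 →N
[3] x=6 y=3 t=28 →N
[4] x=6 y=4 t=32 →N
[5] x=6 y=5 t=36 →N

path = [(6,0), (6,1), (6,2), (6,3), (6,4), (6,5)]
arrival = 36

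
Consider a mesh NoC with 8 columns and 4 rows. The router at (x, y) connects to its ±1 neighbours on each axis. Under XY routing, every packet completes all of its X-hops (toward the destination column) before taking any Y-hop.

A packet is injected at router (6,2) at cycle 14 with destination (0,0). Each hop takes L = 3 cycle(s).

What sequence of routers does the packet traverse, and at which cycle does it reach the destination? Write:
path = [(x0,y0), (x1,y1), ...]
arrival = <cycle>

path = [(6,2), (5,2), (4,2), (3,2), (2,2), (1,2), (0,2), (0,1), (0,0)]
arrival = 38

[0] x=6 y=2 t=14
[1] x=5 y=2 t=17 →W
[2] x=4 y=2 t=20 →W
[3] x=3 y=2 t=23 →W
[4] x=2 y=2 t=26 →W
[5] x=1 y=2 t=29 →W
[6] x=0 y=2 t=32 →W
[7] x=0 y=1 t=35 →S
[8] x=0 y=0 t=38 →S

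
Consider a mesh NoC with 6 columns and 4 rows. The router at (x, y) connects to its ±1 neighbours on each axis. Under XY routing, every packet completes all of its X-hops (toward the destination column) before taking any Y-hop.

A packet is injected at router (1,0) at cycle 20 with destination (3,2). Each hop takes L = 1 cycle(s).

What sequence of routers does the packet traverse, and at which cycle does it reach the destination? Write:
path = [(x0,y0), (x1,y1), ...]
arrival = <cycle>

#0 — 1,0 | c20
#1 — 2,0 | c21 | E
#2 — 3,0 | c22 | E
#3 — 3,1 | c23 | N
#4 — 3,2 | c24 | N

path = [(1,0), (2,0), (3,0), (3,1), (3,2)]
arrival = 24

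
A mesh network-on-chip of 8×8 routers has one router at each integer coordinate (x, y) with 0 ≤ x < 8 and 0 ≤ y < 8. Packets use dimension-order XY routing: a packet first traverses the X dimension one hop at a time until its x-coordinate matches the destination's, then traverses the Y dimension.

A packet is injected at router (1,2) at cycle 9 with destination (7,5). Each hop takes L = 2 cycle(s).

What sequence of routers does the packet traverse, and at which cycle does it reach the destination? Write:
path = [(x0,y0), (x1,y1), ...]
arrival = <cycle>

[0] x=1 y=2 t=9
[1] x=2 y=2 t=11 →E
[2] x=3 y=2 t=13 →E
[3] x=4 y=2 t=15 →E
[4] x=5 y=2 t=17 →E
[5] x=6 y=2 t=19 →E
[6] x=7 y=2 t=21 →E
[7] x=7 y=3 t=23 →N
[8] x=7 y=4 t=25 →N
[9] x=7 y=5 t=27 →N

path = [(1,2), (2,2), (3,2), (4,2), (5,2), (6,2), (7,2), (7,3), (7,4), (7,5)]
arrival = 27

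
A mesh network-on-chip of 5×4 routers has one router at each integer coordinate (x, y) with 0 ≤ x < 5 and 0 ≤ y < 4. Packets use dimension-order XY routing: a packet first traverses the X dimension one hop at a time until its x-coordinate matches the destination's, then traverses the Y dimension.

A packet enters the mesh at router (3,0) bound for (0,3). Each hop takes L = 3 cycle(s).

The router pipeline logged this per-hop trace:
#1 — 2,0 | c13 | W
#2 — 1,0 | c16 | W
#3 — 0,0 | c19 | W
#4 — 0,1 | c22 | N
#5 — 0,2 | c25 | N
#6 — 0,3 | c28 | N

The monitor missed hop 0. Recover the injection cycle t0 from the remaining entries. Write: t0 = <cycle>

At hop 1 the cycle is 13; in general cyc_k = t0 + kL.
So t0 = 13 − 1·3 = 10.

t0 = 10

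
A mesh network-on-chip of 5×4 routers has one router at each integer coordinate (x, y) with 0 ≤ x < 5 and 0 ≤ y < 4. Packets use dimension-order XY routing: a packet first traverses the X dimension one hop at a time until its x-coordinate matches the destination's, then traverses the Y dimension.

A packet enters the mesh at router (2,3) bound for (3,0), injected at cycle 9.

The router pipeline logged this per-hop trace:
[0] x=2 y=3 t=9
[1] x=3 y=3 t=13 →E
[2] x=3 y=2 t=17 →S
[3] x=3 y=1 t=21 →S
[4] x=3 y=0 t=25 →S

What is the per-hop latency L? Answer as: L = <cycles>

L = 4

Between hops 0 and 1 the cycle counter advances 13 − 9 = 4.
Each hop adds L, hence L = 4.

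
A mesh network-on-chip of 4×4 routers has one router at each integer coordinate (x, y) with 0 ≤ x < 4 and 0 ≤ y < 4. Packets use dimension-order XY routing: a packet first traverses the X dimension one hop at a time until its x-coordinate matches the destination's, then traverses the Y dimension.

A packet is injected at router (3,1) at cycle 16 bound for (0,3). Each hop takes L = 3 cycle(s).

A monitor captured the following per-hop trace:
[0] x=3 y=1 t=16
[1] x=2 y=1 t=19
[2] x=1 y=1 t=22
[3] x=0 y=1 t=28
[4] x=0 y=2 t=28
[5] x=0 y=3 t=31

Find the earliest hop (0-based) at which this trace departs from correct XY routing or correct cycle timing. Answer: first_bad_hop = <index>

first_bad_hop = 3

  1: Δx=-1 Δy=+0 Δt=3 [ok]
  2: Δx=-1 Δy=+0 Δt=3 [ok]
  3: Δx=-1 Δy=+0 Δt=6 [BAD: Δcyc=6≠L]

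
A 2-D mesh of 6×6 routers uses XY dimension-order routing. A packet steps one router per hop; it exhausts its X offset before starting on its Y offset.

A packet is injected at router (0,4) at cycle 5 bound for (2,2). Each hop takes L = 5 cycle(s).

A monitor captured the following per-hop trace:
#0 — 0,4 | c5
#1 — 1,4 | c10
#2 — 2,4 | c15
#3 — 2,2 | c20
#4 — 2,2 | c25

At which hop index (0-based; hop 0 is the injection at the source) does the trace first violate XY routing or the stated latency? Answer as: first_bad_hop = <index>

  1: Δx=+1 Δy=+0 Δt=5 [ok]
  2: Δx=+1 Δy=+0 Δt=5 [ok]
  3: Δx=+0 Δy=-2 Δt=5 [BAD: non-unit step]

first_bad_hop = 3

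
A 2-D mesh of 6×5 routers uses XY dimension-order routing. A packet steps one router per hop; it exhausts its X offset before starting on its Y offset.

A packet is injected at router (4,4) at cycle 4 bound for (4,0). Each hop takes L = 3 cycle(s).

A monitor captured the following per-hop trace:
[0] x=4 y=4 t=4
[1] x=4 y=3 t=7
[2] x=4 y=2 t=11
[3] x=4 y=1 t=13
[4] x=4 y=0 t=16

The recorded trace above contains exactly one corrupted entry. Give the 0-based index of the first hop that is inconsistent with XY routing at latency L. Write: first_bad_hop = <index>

check 1→ d=(0,-1) cyc+3: ok
check 2→ d=(0,-1) cyc+4: BAD: Δcyc=4≠L

first_bad_hop = 2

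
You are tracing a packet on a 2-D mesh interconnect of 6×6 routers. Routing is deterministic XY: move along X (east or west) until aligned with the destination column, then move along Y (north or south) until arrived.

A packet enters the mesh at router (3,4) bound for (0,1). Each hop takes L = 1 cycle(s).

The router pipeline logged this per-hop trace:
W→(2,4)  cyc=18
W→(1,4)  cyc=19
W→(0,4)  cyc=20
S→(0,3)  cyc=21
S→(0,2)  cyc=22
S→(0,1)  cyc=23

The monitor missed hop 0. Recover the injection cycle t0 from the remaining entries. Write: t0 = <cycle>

t0 = 17

Hop 1 reached at cycle 18; hop k is at t0 + k·L.
Subtract one hop: t0 = 18 − 1 = 17.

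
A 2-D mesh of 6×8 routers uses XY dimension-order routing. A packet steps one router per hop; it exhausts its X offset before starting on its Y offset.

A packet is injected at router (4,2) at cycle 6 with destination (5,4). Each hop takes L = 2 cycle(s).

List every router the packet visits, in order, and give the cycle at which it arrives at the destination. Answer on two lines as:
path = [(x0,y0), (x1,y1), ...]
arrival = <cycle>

path = [(4,2), (5,2), (5,3), (5,4)]
arrival = 12

t=6: at (4,2)
t=8: at (5,2) after E
t=10: at (5,3) after N
t=12: at (5,4) after N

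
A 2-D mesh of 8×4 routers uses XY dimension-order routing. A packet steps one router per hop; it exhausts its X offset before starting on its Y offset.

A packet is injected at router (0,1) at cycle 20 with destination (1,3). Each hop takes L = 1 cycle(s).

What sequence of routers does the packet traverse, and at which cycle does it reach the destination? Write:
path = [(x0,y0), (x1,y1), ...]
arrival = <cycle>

hop 0: (0,1) @ cyc 20
hop 1: (1,1) @ cyc 21  [E]
hop 2: (1,2) @ cyc 22  [N]
hop 3: (1,3) @ cyc 23  [N]

path = [(0,1), (1,1), (1,2), (1,3)]
arrival = 23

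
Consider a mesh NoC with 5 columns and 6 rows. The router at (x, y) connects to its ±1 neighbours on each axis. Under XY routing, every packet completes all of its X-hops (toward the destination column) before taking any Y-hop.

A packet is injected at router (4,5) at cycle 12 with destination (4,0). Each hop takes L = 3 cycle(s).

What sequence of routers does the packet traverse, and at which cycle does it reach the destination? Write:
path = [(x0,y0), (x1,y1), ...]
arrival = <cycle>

path = [(4,5), (4,4), (4,3), (4,2), (4,1), (4,0)]
arrival = 27

src (4,5)  cyc=12
S→(4,4)  cyc=15
S→(4,3)  cyc=18
S→(4,2)  cyc=21
S→(4,1)  cyc=24
S→(4,0)  cyc=27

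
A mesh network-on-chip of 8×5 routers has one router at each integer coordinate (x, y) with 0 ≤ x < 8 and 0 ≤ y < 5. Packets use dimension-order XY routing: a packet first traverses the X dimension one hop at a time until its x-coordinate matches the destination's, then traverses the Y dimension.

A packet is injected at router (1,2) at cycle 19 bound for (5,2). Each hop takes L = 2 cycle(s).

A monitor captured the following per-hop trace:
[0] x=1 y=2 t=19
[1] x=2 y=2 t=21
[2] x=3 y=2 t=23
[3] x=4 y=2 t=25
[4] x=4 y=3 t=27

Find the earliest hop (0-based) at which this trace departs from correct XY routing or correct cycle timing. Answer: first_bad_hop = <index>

  1: Δx=+1 Δy=+0 Δt=2 [ok]
  2: Δx=+1 Δy=+0 Δt=2 [ok]
  3: Δx=+1 Δy=+0 Δt=2 [ok]
  4: Δx=+0 Δy=+1 Δt=2 [BAD: Y-move but x=4≠5]

first_bad_hop = 4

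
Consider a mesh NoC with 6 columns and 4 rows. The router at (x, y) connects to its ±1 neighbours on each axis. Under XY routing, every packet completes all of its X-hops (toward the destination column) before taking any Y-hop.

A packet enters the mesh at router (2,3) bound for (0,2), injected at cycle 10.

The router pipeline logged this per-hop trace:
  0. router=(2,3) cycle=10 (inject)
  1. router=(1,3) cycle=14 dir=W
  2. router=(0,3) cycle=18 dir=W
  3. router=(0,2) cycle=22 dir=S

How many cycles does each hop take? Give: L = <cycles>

L = 4

Δcyc across hop 0→1: 14 − 10 = 4.
That increment is L by definition: L = 4.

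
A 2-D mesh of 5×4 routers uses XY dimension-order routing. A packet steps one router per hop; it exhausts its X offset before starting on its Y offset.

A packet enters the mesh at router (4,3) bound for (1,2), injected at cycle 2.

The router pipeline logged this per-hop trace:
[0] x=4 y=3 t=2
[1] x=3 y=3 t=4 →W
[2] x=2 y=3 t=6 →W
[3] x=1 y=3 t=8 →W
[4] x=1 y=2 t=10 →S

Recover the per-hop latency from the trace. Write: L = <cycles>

L = 2

From hop 0 (2) to hop 1 (4): +2 cycles.
Per-hop latency L = Δcyc = 2.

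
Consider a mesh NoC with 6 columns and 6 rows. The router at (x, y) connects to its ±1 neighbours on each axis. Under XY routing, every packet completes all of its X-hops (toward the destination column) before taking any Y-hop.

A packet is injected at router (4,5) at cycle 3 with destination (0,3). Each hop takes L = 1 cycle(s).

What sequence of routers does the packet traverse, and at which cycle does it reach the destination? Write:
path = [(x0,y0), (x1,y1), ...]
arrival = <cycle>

path = [(4,5), (3,5), (2,5), (1,5), (0,5), (0,4), (0,3)]
arrival = 9

src (4,5)  cyc=3
W→(3,5)  cyc=4
W→(2,5)  cyc=5
W→(1,5)  cyc=6
W→(0,5)  cyc=7
S→(0,4)  cyc=8
S→(0,3)  cyc=9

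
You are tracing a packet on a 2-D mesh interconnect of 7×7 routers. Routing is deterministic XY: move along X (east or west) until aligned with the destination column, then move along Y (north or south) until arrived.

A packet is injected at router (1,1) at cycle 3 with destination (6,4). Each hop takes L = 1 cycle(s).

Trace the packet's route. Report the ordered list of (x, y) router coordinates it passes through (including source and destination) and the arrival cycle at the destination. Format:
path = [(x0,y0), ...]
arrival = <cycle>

t=3: at (1,1)
t=4: at (2,1) after E
t=5: at (3,1) after E
t=6: at (4,1) after E
t=7: at (5,1) after E
t=8: at (6,1) after E
t=9: at (6,2) after N
t=10: at (6,3) after N
t=11: at (6,4) after N

path = [(1,1), (2,1), (3,1), (4,1), (5,1), (6,1), (6,2), (6,3), (6,4)]
arrival = 11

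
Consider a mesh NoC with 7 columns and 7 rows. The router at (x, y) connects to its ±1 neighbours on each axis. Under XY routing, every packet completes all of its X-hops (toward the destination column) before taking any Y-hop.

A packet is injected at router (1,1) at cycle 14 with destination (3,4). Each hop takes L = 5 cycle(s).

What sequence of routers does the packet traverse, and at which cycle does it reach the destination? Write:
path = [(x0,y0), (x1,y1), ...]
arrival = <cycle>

t=14: at (1,1)
t=19: at (2,1) after E
t=24: at (3,1) after E
t=29: at (3,2) after N
t=34: at (3,3) after N
t=39: at (3,4) after N

path = [(1,1), (2,1), (3,1), (3,2), (3,3), (3,4)]
arrival = 39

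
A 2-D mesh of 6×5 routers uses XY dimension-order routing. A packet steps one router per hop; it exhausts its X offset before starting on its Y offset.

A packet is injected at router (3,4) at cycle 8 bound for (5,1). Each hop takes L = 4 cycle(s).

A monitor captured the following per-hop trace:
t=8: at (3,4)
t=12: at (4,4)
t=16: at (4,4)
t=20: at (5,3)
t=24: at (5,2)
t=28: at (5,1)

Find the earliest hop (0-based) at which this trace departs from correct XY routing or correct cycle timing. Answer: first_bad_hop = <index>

first_bad_hop = 2

[1] (+1,+0) / 4c ⇒ ok
[2] (+0,+0) / 4c ⇒ BAD: non-unit step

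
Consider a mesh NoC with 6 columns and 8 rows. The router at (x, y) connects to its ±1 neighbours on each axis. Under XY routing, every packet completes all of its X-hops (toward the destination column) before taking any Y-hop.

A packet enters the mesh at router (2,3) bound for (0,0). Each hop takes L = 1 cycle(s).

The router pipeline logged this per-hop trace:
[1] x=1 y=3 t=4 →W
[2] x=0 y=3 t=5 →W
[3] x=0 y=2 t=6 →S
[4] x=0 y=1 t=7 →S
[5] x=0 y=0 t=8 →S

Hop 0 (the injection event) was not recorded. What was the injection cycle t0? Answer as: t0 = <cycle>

cyc[1] = 4 and cyc[k] = t0 + k·L for every k.
Subtract one hop: t0 = 4 − 1 = 3.

t0 = 3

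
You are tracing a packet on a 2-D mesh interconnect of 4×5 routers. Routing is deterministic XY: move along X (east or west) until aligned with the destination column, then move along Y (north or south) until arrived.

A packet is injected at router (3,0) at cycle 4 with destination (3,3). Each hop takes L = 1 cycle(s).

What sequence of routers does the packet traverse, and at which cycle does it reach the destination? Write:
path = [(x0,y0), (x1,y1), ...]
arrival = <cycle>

hop 0: (3,0) @ cyc 4
hop 1: (3,1) @ cyc 5  [N]
hop 2: (3,2) @ cyc 6  [N]
hop 3: (3,3) @ cyc 7  [N]

path = [(3,0), (3,1), (3,2), (3,3)]
arrival = 7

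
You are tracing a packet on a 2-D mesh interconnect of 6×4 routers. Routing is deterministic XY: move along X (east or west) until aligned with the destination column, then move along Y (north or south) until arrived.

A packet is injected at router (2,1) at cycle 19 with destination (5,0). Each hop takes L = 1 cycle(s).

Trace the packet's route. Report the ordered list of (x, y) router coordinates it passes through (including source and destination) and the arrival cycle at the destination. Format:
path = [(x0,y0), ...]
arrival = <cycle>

  0. router=(2,1) cycle=19 (inject)
  1. router=(3,1) cycle=20 dir=E
  2. router=(4,1) cycle=21 dir=E
  3. router=(5,1) cycle=22 dir=E
  4. router=(5,0) cycle=23 dir=S

path = [(2,1), (3,1), (4,1), (5,1), (5,0)]
arrival = 23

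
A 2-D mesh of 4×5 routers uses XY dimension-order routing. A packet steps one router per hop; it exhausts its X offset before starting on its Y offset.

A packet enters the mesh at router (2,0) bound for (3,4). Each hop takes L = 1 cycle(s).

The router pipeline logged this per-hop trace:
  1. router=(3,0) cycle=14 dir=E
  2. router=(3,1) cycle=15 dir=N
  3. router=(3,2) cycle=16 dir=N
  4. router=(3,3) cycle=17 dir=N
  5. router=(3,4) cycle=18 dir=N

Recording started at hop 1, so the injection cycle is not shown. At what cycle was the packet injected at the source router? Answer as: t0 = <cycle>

cyc[1] = 14 and cyc[k] = t0 + k·L for every k.
t0 = cyc[1] − L = 14 − 1 = 13.

t0 = 13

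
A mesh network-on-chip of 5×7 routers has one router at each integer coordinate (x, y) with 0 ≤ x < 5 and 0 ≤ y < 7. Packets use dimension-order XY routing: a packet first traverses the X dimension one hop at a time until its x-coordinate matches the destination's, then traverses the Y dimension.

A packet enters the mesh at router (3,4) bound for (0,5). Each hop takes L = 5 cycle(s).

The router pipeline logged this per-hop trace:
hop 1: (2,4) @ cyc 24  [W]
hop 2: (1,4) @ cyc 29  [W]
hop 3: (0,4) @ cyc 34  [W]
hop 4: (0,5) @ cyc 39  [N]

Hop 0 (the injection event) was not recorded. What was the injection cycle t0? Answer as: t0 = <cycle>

cyc[1] = 24 and cyc[k] = t0 + k·L for every k.
So t0 = 24 − 1·5 = 19.

t0 = 19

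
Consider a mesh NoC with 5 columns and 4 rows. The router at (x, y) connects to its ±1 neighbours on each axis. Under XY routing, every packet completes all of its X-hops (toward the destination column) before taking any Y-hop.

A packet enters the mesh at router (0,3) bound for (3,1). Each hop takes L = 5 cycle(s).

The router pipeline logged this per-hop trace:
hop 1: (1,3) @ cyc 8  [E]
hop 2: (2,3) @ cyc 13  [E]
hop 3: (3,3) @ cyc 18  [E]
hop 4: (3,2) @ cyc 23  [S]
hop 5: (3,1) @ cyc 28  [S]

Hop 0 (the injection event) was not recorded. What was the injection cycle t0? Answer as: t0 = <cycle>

t0 = 3

At hop 1 the cycle is 8; in general cyc_k = t0 + kL.
Therefore t0 = 8 − L = 3.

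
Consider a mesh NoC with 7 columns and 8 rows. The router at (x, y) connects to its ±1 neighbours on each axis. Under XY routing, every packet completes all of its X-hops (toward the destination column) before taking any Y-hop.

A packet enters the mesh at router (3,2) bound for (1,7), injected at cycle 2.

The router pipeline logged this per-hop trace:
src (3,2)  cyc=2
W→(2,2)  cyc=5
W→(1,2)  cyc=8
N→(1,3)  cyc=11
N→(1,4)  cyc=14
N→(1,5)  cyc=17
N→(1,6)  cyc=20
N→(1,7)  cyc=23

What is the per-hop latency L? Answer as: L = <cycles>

L = 3

cyc[1] − cyc[0] = 5 − 2 = 3.
Each hop adds L, hence L = 3.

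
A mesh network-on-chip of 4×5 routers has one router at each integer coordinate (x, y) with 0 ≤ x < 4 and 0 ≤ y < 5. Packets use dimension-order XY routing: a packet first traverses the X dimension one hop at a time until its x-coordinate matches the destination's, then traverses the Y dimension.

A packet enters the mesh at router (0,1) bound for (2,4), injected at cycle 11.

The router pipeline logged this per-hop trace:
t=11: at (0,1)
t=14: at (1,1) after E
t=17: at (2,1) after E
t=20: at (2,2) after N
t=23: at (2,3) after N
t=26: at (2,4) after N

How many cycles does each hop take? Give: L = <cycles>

From hop 0 (11) to hop 1 (14): +3 cycles.
Per-hop latency L = Δcyc = 3.

L = 3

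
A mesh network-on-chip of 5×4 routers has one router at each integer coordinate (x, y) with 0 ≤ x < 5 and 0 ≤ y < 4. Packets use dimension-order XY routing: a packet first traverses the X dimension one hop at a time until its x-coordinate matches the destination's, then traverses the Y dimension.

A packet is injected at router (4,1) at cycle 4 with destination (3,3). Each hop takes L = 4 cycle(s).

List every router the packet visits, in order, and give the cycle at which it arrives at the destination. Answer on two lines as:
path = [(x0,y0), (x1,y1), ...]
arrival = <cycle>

src (4,1)  cyc=4
W→(3,1)  cyc=8
N→(3,2)  cyc=12
N→(3,3)  cyc=16

path = [(4,1), (3,1), (3,2), (3,3)]
arrival = 16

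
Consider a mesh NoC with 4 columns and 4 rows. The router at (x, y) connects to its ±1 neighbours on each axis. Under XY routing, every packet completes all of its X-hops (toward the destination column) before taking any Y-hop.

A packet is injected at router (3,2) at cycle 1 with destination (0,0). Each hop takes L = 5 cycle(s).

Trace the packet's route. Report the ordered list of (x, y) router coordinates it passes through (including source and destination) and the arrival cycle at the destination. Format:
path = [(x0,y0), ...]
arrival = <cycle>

path = [(3,2), (2,2), (1,2), (0,2), (0,1), (0,0)]
arrival = 26

  0. router=(3,2) cycle=1 (inject)
  1. router=(2,2) cycle=6 dir=W
  2. router=(1,2) cycle=11 dir=W
  3. router=(0,2) cycle=16 dir=W
  4. router=(0,1) cycle=21 dir=S
  5. router=(0,0) cycle=26 dir=S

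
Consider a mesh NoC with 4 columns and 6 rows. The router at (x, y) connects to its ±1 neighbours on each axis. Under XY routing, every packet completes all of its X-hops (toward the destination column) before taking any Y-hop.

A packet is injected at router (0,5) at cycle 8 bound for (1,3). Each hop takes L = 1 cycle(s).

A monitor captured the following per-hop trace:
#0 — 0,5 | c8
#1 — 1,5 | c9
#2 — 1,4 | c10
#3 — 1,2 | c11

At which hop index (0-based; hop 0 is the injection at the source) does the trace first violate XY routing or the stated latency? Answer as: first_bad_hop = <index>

first_bad_hop = 3

check 1→ d=(1,0) cyc+1: ok
check 2→ d=(0,-1) cyc+1: ok
check 3→ d=(0,-2) cyc+1: BAD: non-unit step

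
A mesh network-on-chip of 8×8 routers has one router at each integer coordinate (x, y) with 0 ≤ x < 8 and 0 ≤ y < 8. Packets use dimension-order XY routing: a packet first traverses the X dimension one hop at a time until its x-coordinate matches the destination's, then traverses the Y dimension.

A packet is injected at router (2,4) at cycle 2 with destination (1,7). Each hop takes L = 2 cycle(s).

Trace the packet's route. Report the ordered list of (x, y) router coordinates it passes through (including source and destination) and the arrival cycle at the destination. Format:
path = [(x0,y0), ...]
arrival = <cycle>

path = [(2,4), (1,4), (1,5), (1,6), (1,7)]
arrival = 10

#0 — 2,4 | c2
#1 — 1,4 | c4 | W
#2 — 1,5 | c6 | N
#3 — 1,6 | c8 | N
#4 — 1,7 | c10 | N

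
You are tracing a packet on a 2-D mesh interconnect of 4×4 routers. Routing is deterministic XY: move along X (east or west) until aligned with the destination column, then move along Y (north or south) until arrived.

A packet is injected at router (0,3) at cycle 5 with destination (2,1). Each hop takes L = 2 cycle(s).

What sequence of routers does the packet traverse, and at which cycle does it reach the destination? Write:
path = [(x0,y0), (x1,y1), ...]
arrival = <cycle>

[0] x=0 y=3 t=5
[1] x=1 y=3 t=7 →E
[2] x=2 y=3 t=9 →E
[3] x=2 y=2 t=11 →S
[4] x=2 y=1 t=13 →S

path = [(0,3), (1,3), (2,3), (2,2), (2,1)]
arrival = 13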